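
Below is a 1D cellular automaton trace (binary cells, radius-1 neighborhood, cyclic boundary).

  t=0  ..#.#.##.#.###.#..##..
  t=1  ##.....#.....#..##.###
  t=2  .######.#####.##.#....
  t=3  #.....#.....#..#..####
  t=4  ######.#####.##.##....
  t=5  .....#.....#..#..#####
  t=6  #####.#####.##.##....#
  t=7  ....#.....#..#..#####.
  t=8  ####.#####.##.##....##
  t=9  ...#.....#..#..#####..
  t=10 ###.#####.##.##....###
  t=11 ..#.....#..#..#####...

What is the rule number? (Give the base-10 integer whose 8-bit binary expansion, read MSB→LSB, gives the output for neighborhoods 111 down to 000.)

83

  [7] ### => .  t=0,i=12
  [6] ##. => #  t=0,i=7
  [5] #.# => .  t=0,i=3
  [4] #.. => #  t=0,i=16
  [3] .## => .  t=0,i=6
  [2] .#. => .  t=0,i=2
  [1] ..# => #  t=0,i=1
  [0] ... => #  t=0,i=0
  bits 01010011 = 83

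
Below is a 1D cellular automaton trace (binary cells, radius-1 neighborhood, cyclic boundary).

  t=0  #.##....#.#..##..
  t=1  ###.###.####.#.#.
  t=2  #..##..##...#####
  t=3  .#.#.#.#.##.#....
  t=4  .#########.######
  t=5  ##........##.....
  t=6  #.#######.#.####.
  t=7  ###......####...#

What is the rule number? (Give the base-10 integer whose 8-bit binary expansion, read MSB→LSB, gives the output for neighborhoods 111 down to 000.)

61

  ###|.  b7=0 t=1,i=1
  ##.|.  b6=0 t=0,i=3
  #.#|#  b5=1 t=0,i=1
  #..|#  b4=1 t=0,i=4
  .##|#  b3=1 t=0,i=2
  .#.|#  b2=1 t=0,i=0
  ..#|.  b1=0 t=0,i=7
  ...|#  b0=1 t=0,i=5
  bits 00111101 = 61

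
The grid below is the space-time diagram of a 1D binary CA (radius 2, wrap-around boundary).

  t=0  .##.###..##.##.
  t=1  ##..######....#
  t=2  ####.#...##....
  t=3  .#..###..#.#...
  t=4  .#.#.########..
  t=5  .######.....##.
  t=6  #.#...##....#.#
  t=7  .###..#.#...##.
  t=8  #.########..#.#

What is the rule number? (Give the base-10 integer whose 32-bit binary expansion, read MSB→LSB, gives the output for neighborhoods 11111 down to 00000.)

  nb #####: next=.  (t=1,i=6, bit31=0)
  nb ####.: next=.  (t=1,i=8, bit30=0)
  nb ###.#: next=.  (t=2,i=3, bit29=0)
  nb ###..: next=#  (t=0,i=6, bit28=1)
  nb ##.##: next=.  (t=0,i=3, bit27=0)
  nb ##.#.: next=#  (t=2,i=4, bit26=1)
  nb ##..#: next=#  (t=0,i=7, bit25=1)
  nb ##...: next=#  (t=1,i=10, bit24=1)
  nb #.###: next=#  (t=0,i=4, bit23=1)
  nb #.##.: next=.  (t=0,i=12, bit22=0)
  nb #.#.#: next=#  (t=4,i=3, bit21=1)
  nb #.#..: next=#  (t=2,i=5, bit20=1)
  nb #..##: next=#  (t=0,i=0, bit19=1)
  nb #..#.: next=#  (t=3,i=8, bit18=1)
  nb #...#: next=.  (t=2,i=7, bit17=0)
  nb #....: next=.  (t=1,i=11, bit16=0)
  nb .####: next=#  (t=1,i=5, bit15=1)
  nb .###.: next=#  (t=0,i=5, bit14=1)
  nb .##.#: next=.  (t=0,i=2, bit13=0)
  nb .##..: next=.  (t=0,i=13, bit12=0)
  nb .#.##: next=#  (t=4,i=4, bit11=1)
  nb .#.#.: next=#  (t=3,i=10, bit10=1)
  nb .#..#: next=.  (t=3,i=2, bit9=0)
  nb .#...: next=#  (t=2,i=6, bit8=1)
  nb ..###: next=.  (t=1,i=4, bit7=0)
  nb ..##.: next=#  (t=0,i=1, bit6=1)
  nb ..#.#: next=#  (t=3,i=9, bit5=1)
  nb ..#..: next=#  (t=3,i=1, bit4=1)
  nb ...##: next=.  (t=1,i=13, bit3=0)
  nb ...#.: next=.  (t=3,i=0, bit2=0)
  nb ....#: next=.  (t=1,i=12, bit1=0)
  nb .....: next=.  (t=5,i=9, bit0=0)
  bits 00010111101111001100110101110000 = 398249328

398249328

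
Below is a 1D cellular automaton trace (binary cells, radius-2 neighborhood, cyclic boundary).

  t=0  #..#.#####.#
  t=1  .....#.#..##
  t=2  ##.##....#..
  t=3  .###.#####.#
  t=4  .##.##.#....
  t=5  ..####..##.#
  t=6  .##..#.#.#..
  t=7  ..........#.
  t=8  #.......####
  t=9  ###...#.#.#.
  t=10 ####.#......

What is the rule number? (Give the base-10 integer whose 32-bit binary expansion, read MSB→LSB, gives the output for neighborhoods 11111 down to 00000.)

2580111766

  nb #####: next=#  (t=0,i=7, bit31=1)
  nb ####.: next=.  (t=0,i=8, bit30=0)
  nb ###.#: next=.  (t=0,i=9, bit29=0)
  nb ###..: next=#  (t=5,i=5, bit28=1)
  nb ##.##: next=#  (t=0,i=10, bit27=1)
  nb ##.#.: next=.  (t=3,i=10, bit26=0)
  nb ##..#: next=.  (t=0,i=1, bit25=0)
  nb ##...: next=#  (t=1,i=0, bit24=1)
  nb #.###: next=#  (t=0,i=5, bit23=1)
  nb #.##.: next=#  (t=0,i=11, bit22=1)
  nb #.#.#: next=.  (t=3,i=11, bit21=0)
  nb #.#..: next=.  (t=1,i=7, bit20=0)
  nb #..##: next=#  (t=1,i=9, bit19=1)
  nb #..#.: next=.  (t=0,i=2, bit18=0)
  nb #...#: next=.  (t=6,i=11, bit17=0)
  nb #....: next=#  (t=1,i=1, bit16=1)
  nb .####: next=.  (t=0,i=6, bit15=0)
  nb .###.: next=#  (t=3,i=2, bit14=1)
  nb .##.#: next=#  (t=2,i=1, bit13=1)
  nb .##..: next=.  (t=0,i=0, bit12=0)
  nb .#.##: next=.  (t=0,i=4, bit11=0)
  nb .#.#.: next=.  (t=1,i=6, bit10=0)
  nb .#..#: next=.  (t=1,i=8, bit9=0)
  nb .#...: next=#  (t=4,i=8, bit8=1)
  nb ..###: next=#  (t=5,i=2, bit7=1)
  nb ..##.: next=.  (t=1,i=10, bit6=0)
  nb ..#.#: next=.  (t=0,i=3, bit5=0)
  nb ..#..: next=#  (t=2,i=9, bit4=1)
  nb ...##: next=.  (t=4,i=0, bit3=0)
  nb ...#.: next=#  (t=1,i=4, bit2=1)
  nb ....#: next=#  (t=1,i=3, bit1=1)
  nb .....: next=.  (t=1,i=2, bit0=0)
  bits 10011001110010010110000110010110 = 2580111766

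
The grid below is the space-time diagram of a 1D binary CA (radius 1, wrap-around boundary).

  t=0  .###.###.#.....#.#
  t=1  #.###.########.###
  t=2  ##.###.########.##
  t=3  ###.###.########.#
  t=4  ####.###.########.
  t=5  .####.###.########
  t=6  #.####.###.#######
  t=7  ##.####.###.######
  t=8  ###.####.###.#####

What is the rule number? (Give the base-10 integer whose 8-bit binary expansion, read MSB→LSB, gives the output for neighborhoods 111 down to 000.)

245

  [7] ### => #  t=0,i=2
  [6] ##. => #  t=0,i=3
  [5] #.# => #  t=0,i=0
  [4] #.. => #  t=0,i=10
  [3] .## => .  t=0,i=1
  [2] .#. => #  t=0,i=9
  [1] ..# => .  t=0,i=14
  [0] ... => #  t=0,i=11
  bits 11110101 = 245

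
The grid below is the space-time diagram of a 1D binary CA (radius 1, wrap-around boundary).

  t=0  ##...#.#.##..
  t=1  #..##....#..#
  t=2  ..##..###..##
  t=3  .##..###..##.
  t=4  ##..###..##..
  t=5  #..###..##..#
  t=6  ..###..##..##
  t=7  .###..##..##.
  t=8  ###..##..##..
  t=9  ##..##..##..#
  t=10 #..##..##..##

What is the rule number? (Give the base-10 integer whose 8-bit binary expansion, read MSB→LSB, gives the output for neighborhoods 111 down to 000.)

139

  ### -> #   bit 7 = 1  t=2,i=7
  ##. -> .   bit 6 = 0  t=0,i=1
  #.# -> .   bit 5 = 0  t=0,i=6
  #.. -> .   bit 4 = 0  t=0,i=2
  .## -> #   bit 3 = 1  t=0,i=0
  .#. -> .   bit 2 = 0  t=0,i=5
  ..# -> #   bit 1 = 1  t=0,i=4
  ... -> #   bit 0 = 1  t=0,i=3
  bits 10001011 = 139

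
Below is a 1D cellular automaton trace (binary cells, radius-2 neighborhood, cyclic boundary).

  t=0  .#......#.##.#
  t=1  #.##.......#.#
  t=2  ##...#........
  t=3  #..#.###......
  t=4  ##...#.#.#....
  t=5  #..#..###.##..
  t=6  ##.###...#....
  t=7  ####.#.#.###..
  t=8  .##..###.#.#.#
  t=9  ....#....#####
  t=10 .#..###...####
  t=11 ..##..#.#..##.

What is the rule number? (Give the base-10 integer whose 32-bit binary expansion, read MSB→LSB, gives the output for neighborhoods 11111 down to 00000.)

3635128144

  [31] ##### => #  t=9,i=11
  [30] ####. => #  t=7,i=2
  [29] ###.# => .  t=5,i=8
  [28] ###.. => #  t=3,i=7
  [27] ##.## => #  t=1,i=1
  [26] ##.#. => .  t=0,i=12
  [25] ##..# => .  t=5,i=12
  [24] ##... => .  t=1,i=4
  [23] #.### => #  t=3,i=5
  [22] #.##. => .  t=0,i=10
  [21] #.#.# => #  t=0,i=13
  [20] #.#.. => .  t=0,i=1
  [19] #..## => #  t=5,i=5
  [18] #..#. => .  t=3,i=2
  [17] #...# => #  t=2,i=3
  [16] #.... => #  t=0,i=3
  [15] .#### => #  t=7,i=1
  [14] .###. => .  t=3,i=6
  [13] .##.# => #  t=0,i=11
  [12] .##.. => .  t=1,i=3
  [11] .#.## => .  t=0,i=9
  [10] .#.#. => #  t=0,i=0
  [9] .#..# => #  t=3,i=1
  [8] .#... => #  t=0,i=2
  [7] ..### => .  t=5,i=6
  [6] ..##. => #  t=2,i=0
  [5] ..#.# => .  t=0,i=8
  [4] ..#.. => #  t=2,i=5
  [3] ...## => .  t=2,i=13
  [2] ...#. => .  t=0,i=7
  [1] ....# => .  t=0,i=6
  [0] ..... => .  t=0,i=4
  bits 11011000101010111010011101010000 = 3635128144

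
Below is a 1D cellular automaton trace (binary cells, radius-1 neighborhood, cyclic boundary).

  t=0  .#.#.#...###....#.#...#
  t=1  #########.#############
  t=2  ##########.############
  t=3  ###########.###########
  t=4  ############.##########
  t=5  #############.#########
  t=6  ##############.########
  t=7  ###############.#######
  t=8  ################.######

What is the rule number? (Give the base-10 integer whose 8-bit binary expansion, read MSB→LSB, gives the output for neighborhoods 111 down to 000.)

  nb ###: next=#  (t=0,i=10, bit7=1)
  nb ##.: next=#  (t=0,i=11, bit6=1)
  nb #.#: next=#  (t=0,i=0, bit5=1)
  nb #..: next=#  (t=0,i=6, bit4=1)
  nb .##: next=.  (t=0,i=9, bit3=0)
  nb .#.: next=#  (t=0,i=1, bit2=1)
  nb ..#: next=#  (t=0,i=8, bit1=1)
  nb ...: next=#  (t=0,i=7, bit0=1)
  bits 11110111 = 247

247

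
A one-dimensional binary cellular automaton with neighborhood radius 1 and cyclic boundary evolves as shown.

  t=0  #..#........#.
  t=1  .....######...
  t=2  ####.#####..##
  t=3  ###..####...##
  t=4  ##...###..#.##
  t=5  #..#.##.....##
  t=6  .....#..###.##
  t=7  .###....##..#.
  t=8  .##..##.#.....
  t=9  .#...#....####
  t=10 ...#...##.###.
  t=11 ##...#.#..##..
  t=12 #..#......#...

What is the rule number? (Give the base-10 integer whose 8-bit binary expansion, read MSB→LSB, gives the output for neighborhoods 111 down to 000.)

  ### -> #   bit 7 = 1  t=1,i=6
  ##. -> .   bit 6 = 0  t=1,i=10
  #.# -> .   bit 5 = 0  t=0,i=13
  #.. -> .   bit 4 = 0  t=0,i=1
  .## -> #   bit 3 = 1  t=1,i=5
  .#. -> .   bit 2 = 0  t=0,i=0
  ..# -> .   bit 1 = 0  t=0,i=2
  ... -> #   bit 0 = 1  t=0,i=5
  bits 10001001 = 137

137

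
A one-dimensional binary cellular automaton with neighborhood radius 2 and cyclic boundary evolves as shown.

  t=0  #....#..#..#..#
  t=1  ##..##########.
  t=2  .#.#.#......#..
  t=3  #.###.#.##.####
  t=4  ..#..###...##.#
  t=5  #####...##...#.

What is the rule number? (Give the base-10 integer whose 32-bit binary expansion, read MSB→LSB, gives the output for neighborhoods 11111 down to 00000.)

  #####|.  b31=0 t=1,i=6
  ####.|#  b30=1 t=1,i=12
  ###.#|.  b29=0 t=1,i=13
  ###..|.  b28=0 t=4,i=7
  ##.##|.  b27=0 t=1,i=14
  ##.#.|#  b26=1 t=3,i=5
  ##..#|.  b25=0 t=1,i=2
  ##...|#  b24=1 t=0,i=1
  #.###|#  b23=1 t=3,i=2
  #.##.|.  b22=0 t=1,i=0
  #.#.#|#  b21=1 t=2,i=3
  #.#..|.  b20=0 t=2,i=5
  #..##|#  b19=1 t=0,i=13
  #..#.|#  b18=1 t=0,i=7
  #...#|#  b17=1 t=2,i=14
  #....|.  b16=0 t=0,i=2
  .####|#  b15=1 t=1,i=5
  .###.|.  b14=0 t=3,i=3
  .##.#|.  b13=0 t=3,i=9
  .##..|#  b12=1 t=0,i=0
  .#.##|#  b11=1 t=3,i=7
  .#.#.|#  b10=1 t=2,i=2
  .#..#|#  b9=1 t=0,i=6
  .#...|#  b8=1 t=2,i=6
  ..###|.  b7=0 t=1,i=4
  ..##.|.  b6=0 t=0,i=14
  ..#.#|.  b5=0 t=2,i=1
  ..#..|#  b4=1 t=0,i=5
  ...##|.  b3=0 t=4,i=10
  ...#.|#  b2=1 t=0,i=4
  ....#|.  b1=0 t=0,i=3
  .....|#  b0=1 t=2,i=8
  bits 01000101101011101001111100010101 = 1169071893

1169071893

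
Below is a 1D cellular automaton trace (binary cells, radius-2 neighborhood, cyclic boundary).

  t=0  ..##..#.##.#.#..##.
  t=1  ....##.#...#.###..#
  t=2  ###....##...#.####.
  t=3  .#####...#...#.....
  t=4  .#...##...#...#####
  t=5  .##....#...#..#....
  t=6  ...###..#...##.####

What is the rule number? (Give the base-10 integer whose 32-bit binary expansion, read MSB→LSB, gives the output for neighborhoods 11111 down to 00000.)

322784131

  #####|.  b31=0 t=3,i=3
  ####.|.  b30=0 t=2,i=16
  ###.#|.  b29=0 t=2,i=17
  ###..|#  b28=1 t=1,i=15
  ##.##|.  b27=0 t=2,i=18
  ##.#.|.  b26=0 t=0,i=10
  ##..#|#  b25=1 t=0,i=4
  ##...|#  b24=1 t=0,i=18
  #.###|.  b23=0 t=1,i=13
  #.##.|.  b22=0 t=0,i=8
  #.#.#|#  b21=1 t=0,i=11
  #.#..|#  b20=1 t=0,i=13
  #..##|#  b19=1 t=0,i=15
  #..#.|#  b18=1 t=0,i=5
  #...#|.  b17=0 t=0,i=0
  #....|#  b16=1 t=1,i=1
  .####|.  b15=0 t=2,i=15
  .###.|#  b14=1 t=1,i=14
  .##.#|.  b13=0 t=0,i=9
  .##..|.  b12=0 t=0,i=3
  .#.##|#  b11=1 t=0,i=7
  .#.#.|.  b10=0 t=0,i=12
  .#..#|#  b9=1 t=0,i=14
  .#...|#  b8=1 t=1,i=0
  ..###|#  b7=1 t=3,i=1
  ..##.|.  b6=0 t=0,i=2
  ..#.#|.  b5=0 t=0,i=6
  ..#..|.  b4=0 t=1,i=18
  ...##|.  b3=0 t=0,i=1
  ...#.|.  b2=0 t=1,i=10
  ....#|#  b1=1 t=1,i=2
  .....|#  b0=1 t=3,i=16
  bits 00010011001111010100101110000011 = 322784131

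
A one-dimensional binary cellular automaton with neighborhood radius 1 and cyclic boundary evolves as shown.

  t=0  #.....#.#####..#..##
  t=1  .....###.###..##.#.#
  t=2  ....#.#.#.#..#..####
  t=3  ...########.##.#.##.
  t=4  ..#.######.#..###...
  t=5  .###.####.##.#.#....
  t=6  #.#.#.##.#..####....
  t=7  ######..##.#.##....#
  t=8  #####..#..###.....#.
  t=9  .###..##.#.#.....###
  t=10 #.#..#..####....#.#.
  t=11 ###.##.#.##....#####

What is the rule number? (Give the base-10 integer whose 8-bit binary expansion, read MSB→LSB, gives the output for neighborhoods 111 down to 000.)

  [7] ### => #  t=0,i=9
  [6] ##. => .  t=0,i=0
  [5] #.# => #  t=0,i=7
  [4] #.. => .  t=0,i=1
  [3] .## => .  t=0,i=8
  [2] .#. => #  t=0,i=6
  [1] ..# => #  t=0,i=5
  [0] ... => .  t=0,i=2
  bits 10100110 = 166

166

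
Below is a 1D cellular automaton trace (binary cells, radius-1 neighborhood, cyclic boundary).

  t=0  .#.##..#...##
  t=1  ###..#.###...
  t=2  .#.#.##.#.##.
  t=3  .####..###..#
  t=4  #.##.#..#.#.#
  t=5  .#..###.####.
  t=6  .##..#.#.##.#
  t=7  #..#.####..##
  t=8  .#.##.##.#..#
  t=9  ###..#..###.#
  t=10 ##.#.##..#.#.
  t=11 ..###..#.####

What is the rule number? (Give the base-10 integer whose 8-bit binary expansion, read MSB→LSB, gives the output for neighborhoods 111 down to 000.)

  ### -> #   bit 7 = 1  t=1,i=1
  ##. -> .   bit 6 = 0  t=0,i=4
  #.# -> #   bit 5 = 1  t=0,i=0
  #.. -> #   bit 4 = 1  t=0,i=5
  .## -> .   bit 3 = 0  t=0,i=3
  .#. -> #   bit 2 = 1  t=0,i=1
  ..# -> .   bit 1 = 0  t=0,i=6
  ... -> #   bit 0 = 1  t=0,i=9
  bits 10110101 = 181

181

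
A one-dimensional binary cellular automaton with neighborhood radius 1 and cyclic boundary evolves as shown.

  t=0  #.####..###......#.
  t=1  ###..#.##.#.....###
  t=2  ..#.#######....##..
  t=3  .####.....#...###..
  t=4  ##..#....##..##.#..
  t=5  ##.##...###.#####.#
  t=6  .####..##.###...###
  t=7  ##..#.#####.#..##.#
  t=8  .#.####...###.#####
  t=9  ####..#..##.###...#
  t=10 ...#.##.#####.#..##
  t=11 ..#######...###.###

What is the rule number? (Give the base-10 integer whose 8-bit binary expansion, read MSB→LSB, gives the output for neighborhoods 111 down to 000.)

110

  nb ###: next=.  (t=0,i=3, bit7=0)
  nb ##.: next=#  (t=0,i=5, bit6=1)
  nb #.#: next=#  (t=0,i=1, bit5=1)
  nb #..: next=.  (t=0,i=6, bit4=0)
  nb .##: next=#  (t=0,i=2, bit3=1)
  nb .#.: next=#  (t=0,i=0, bit2=1)
  nb ..#: next=#  (t=0,i=7, bit1=1)
  nb ...: next=.  (t=0,i=12, bit0=0)
  bits 01101110 = 110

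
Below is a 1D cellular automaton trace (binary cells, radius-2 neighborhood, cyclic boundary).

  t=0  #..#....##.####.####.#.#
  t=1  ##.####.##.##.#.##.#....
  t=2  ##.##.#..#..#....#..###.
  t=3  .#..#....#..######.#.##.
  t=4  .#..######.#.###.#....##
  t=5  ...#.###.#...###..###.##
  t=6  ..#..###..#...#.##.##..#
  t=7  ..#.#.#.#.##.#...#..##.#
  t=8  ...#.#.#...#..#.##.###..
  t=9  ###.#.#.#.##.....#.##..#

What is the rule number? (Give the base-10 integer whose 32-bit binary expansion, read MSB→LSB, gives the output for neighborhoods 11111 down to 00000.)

  [31] ##### => #  t=3,i=14
  [30] ####. => .  t=0,i=13
  [29] ###.# => #  t=0,i=14
  [28] ###.. => .  t=5,i=15
  [27] ##.## => .  t=0,i=10
  [26] ##.#. => .  t=0,i=20
  [25] ##..# => #  t=0,i=1
  [24] ##... => .  t=5,i=0
  [23] #.### => #  t=0,i=11
  [22] #.##. => .  t=0,i=23
  [21] #.#.# => .  t=0,i=21
  [20] #.#.. => .  t=1,i=19
  [19] #..## => #  t=2,i=19
  [18] #..#. => .  t=0,i=2
  [17] #...# => .  t=5,i=1
  [16] #.... => #  t=0,i=5
  [15] .#### => #  t=0,i=12
  [14] .###. => #  t=2,i=21
  [13] .##.# => #  t=0,i=9
  [12] .##.. => #  t=0,i=0
  [11] .#.## => .  t=0,i=22
  [10] .#.#. => #  t=7,i=3
  [9] .#..# => .  t=2,i=7
  [8] .#... => #  t=0,i=4
  [7] ..### => .  t=2,i=20
  [6] ..##. => #  t=0,i=8
  [5] ..#.# => .  t=5,i=3
  [4] ..#.. => #  t=0,i=3
  [3] ...## => .  t=0,i=7
  [2] ...#. => #  t=2,i=16
  [1] ....# => #  t=0,i=6
  [0] ..... => #  t=8,i=0
  bits 10100010100010011111010101010111 = 2726950231

2726950231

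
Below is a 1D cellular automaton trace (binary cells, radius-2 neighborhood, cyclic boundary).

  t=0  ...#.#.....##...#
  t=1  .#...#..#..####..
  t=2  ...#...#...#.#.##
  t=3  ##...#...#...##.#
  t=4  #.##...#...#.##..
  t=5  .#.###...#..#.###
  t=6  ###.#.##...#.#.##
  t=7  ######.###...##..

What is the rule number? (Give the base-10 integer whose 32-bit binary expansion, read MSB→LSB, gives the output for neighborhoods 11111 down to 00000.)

3879106753

  [31] ##### => #  t=6,i=0
  [30] ####. => #  t=1,i=13
  [29] ###.# => #  t=5,i=16
  [28] ###.. => .  t=1,i=14
  [27] ##.## => .  t=3,i=15
  [26] ##.#. => #  t=5,i=0
  [25] ##..# => #  t=4,i=15
  [24] ##... => #  t=0,i=13
  [23] #.### => .  t=3,i=16
  [22] #.##. => .  t=2,i=15
  [21] #.#.# => #  t=2,i=13
  [20] #.#.. => #  t=0,i=5
  [19] #..## => .  t=1,i=10
  [18] #..#. => #  t=1,i=7
  [17] #...# => #  t=0,i=1
  [16] #.... => .  t=0,i=7
  [15] .#### => .  t=1,i=12
  [14] .###. => #  t=3,i=0
  [13] .##.# => #  t=3,i=14
  [12] .##.. => #  t=0,i=12
  [11] .#.## => #  t=2,i=14
  [10] .#.#. => .  t=0,i=4
  [9] .#..# => .  t=1,i=6
  [8] .#... => .  t=0,i=0
  [7] ..### => #  t=1,i=11
  [6] ..##. => #  t=0,i=11
  [5] ..#.# => .  t=0,i=3
  [4] ..#.. => .  t=0,i=16
  [3] ...## => .  t=0,i=10
  [2] ...#. => .  t=0,i=2
  [1] ....# => .  t=0,i=9
  [0] ..... => #  t=0,i=8
  bits 11100111001101100111100011000001 = 3879106753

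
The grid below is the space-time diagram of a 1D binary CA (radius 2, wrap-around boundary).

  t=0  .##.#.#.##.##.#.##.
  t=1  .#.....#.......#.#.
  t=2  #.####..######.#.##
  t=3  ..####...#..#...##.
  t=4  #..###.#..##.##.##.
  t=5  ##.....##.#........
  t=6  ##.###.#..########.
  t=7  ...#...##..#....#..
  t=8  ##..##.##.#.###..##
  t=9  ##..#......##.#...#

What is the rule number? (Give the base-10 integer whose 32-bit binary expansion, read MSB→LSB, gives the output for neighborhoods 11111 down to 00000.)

1352112995

  nb #####: next=.  (t=2,i=10, bit31=0)
  nb ####.: next=#  (t=2,i=4, bit30=1)
  nb ###.#: next=.  (t=2,i=0, bit29=0)
  nb ###..: next=#  (t=2,i=5, bit28=1)
  nb ##.##: next=.  (t=0,i=10, bit27=0)
  nb ##.#.: next=.  (t=0,i=3, bit26=0)
  nb ##..#: next=.  (t=0,i=18, bit25=0)
  nb ##...: next=.  (t=3,i=6, bit24=0)
  nb #.###: next=#  (t=2,i=2, bit23=1)
  nb #.##.: next=.  (t=0,i=8, bit22=0)
  nb #.#.#: next=.  (t=0,i=4, bit21=0)
  nb #.#..: next=#  (t=1,i=17, bit20=1)
  nb #..##: next=.  (t=0,i=0, bit19=0)
  nb #..#.: next=#  (t=1,i=0, bit18=1)
  nb #...#: next=#  (t=3,i=0, bit17=1)
  nb #....: next=#  (t=1,i=3, bit16=1)
  nb .####: next=#  (t=2,i=3, bit15=1)
  nb .###.: next=.  (t=2,i=18, bit14=0)
  nb .##.#: next=.  (t=0,i=2, bit13=0)
  nb .##..: next=#  (t=0,i=17, bit12=1)
  nb .#.##: next=#  (t=0,i=7, bit11=1)
  nb .#.#.: next=.  (t=0,i=5, bit10=0)
  nb .#..#: next=#  (t=1,i=18, bit9=1)
  nb .#...: next=#  (t=1,i=2, bit8=1)
  nb ..###: next=.  (t=2,i=8, bit7=0)
  nb ..##.: next=#  (t=0,i=1, bit6=1)
  nb ..#.#: next=#  (t=1,i=15, bit5=1)
  nb ..#..: next=.  (t=1,i=1, bit4=0)
  nb ...##: next=.  (t=3,i=1, bit3=0)
  nb ...#.: next=.  (t=1,i=6, bit2=0)
  nb ....#: next=#  (t=1,i=5, bit1=1)
  nb .....: next=#  (t=1,i=4, bit0=1)
  bits 01010000100101111001101101100011 = 1352112995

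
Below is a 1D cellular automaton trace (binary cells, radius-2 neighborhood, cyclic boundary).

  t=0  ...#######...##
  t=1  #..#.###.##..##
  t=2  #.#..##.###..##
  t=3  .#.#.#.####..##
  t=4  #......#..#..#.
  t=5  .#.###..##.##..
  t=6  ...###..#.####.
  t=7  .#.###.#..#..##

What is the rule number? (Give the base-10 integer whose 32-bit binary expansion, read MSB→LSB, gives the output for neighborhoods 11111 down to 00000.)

  #####|#  b31=1 t=0,i=5
  ####.|.  b30=0 t=0,i=8
  ###.#|.  b29=0 t=1,i=7
  ###..|#  b28=1 t=0,i=9
  ##.##|#  b27=1 t=1,i=8
  ##.#.|#  b26=1 t=2,i=1
  ##..#|.  b25=0 t=1,i=1
  ##...|#  b24=1 t=0,i=0
  #.###|#  b23=1 t=1,i=5
  #.##.|#  b22=1 t=1,i=9
  #.#.#|.  b21=0 t=3,i=1
  #.#..|.  b20=0 t=2,i=2
  #..##|.  b19=0 t=1,i=12
  #..#.|#  b18=1 t=1,i=2
  #...#|.  b17=0 t=0,i=1
  #....|.  b16=0 t=4,i=2
  .####|.  b15=0 t=0,i=4
  .###.|#  b14=1 t=1,i=6
  .##.#|.  b13=0 t=2,i=6
  .##..|#  b12=1 t=0,i=14
  .#.##|.  b11=0 t=1,i=4
  .#.#.|.  b10=0 t=3,i=2
  .#..#|#  b9=1 t=2,i=3
  .#...|#  b8=1 t=4,i=1
  ..###|#  b7=1 t=0,i=3
  ..##.|#  b6=1 t=0,i=13
  ..#.#|.  b5=0 t=1,i=3
  ..#..|.  b4=0 t=4,i=7
  ...##|.  b3=0 t=0,i=2
  ...#.|.  b2=0 t=4,i=6
  ....#|#  b1=1 t=4,i=5
  .....|#  b0=1 t=4,i=3
  bits 10011101110001000101001111000011 = 2646889411

2646889411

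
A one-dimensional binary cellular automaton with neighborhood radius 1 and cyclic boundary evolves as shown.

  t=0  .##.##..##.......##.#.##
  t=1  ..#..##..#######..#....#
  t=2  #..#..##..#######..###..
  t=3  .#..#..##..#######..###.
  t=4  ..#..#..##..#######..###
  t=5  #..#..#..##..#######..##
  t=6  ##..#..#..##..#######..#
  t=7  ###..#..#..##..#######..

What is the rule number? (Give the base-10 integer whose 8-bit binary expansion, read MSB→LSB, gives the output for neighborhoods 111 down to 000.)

  ### -> #   bit 7 = 1  t=1,i=10
  ##. -> #   bit 6 = 1  t=0,i=2
  #.# -> .   bit 5 = 0  t=0,i=0
  #.. -> #   bit 4 = 1  t=0,i=6
  .## -> .   bit 3 = 0  t=0,i=1
  .#. -> .   bit 2 = 0  t=0,i=20
  ..# -> .   bit 1 = 0  t=0,i=7
  ... -> #   bit 0 = 1  t=0,i=11
  bits 11010001 = 209

209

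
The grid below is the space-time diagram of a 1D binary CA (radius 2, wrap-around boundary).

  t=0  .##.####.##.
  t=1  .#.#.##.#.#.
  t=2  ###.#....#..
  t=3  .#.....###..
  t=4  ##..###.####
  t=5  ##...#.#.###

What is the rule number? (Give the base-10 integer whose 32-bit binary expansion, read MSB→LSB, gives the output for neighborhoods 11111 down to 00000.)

  [31] ##### => #  t=4,i=10
  [30] ####. => #  t=0,i=6
  [29] ###.# => .  t=0,i=7
  [28] ###.. => #  t=3,i=9
  [27] ##.## => #  t=0,i=3
  [26] ##.#. => .  t=1,i=7
  [25] ##..# => .  t=0,i=11
  [24] ##... => #  t=3,i=10
  [23] #.### => .  t=0,i=4
  [22] #.##. => .  t=0,i=9
  [21] #.#.# => .  t=1,i=3
  [20] #.#.. => .  t=1,i=10
  [19] #..## => .  t=0,i=0
  [18] #..#. => #  t=1,i=0
  [17] #...# => #  t=3,i=11
  [16] #.... => .  t=2,i=6
  [15] .#### => #  t=0,i=5
  [14] .###. => #  t=2,i=1
  [13] .##.# => .  t=0,i=2
  [12] .##.. => #  t=0,i=10
  [11] .#.## => #  t=1,i=4
  [10] .#.#. => #  t=1,i=2
  [9] .#..# => .  t=1,i=11
  [8] .#... => .  t=2,i=5
  [7] ..### => .  t=2,i=0
  [6] ..##. => #  t=0,i=1
  [5] ..#.# => #  t=1,i=1
  [4] ..#.. => #  t=2,i=9
  [3] ...## => #  t=3,i=6
  [2] ...#. => #  t=2,i=8
  [1] ....# => #  t=2,i=7
  [0] ..... => #  t=3,i=4
  bits 11011001000001101101110001111111 = 3641105535

3641105535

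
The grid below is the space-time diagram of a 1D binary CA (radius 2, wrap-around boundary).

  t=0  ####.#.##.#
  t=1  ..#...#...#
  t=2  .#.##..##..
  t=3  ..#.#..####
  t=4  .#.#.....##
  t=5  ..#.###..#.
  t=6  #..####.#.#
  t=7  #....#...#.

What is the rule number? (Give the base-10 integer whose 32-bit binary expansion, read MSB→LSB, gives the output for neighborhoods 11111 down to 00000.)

1367825729

  [31] ##### => .  t=0,i=1
  [30] ####. => #  t=0,i=2
  [29] ###.# => .  t=0,i=3
  [28] ###.. => #  t=3,i=10
  [27] ##.## => .  t=0,i=9
  [26] ##.#. => .  t=0,i=4
  [25] ##..# => .  t=2,i=5
  [24] ##... => #  t=2,i=9
  [23] #.### => #  t=0,i=10
  [22] #.##. => .  t=0,i=7
  [21] #.#.# => .  t=0,i=5
  [20] #.#.. => .  t=3,i=4
  [19] #..## => .  t=2,i=6
  [18] #..#. => #  t=1,i=1
  [17] #...# => #  t=1,i=4
  [16] #.... => #  t=4,i=5
  [15] .#### => .  t=0,i=0
  [14] .###. => #  t=5,i=5
  [13] .##.# => .  t=0,i=8
  [12] .##.. => #  t=2,i=4
  [11] .#.## => #  t=0,i=6
  [10] .#.#. => #  t=3,i=3
  [9] .#..# => .  t=1,i=0
  [8] .#... => #  t=1,i=3
  [7] ..### => .  t=3,i=7
  [6] ..##. => #  t=2,i=7
  [5] ..#.# => .  t=2,i=1
  [4] ..#.. => .  t=1,i=2
  [3] ...## => .  t=4,i=8
  [2] ...#. => .  t=1,i=5
  [1] ....# => .  t=4,i=7
  [0] ..... => #  t=4,i=6
  bits 01010001100001110101110101000001 = 1367825729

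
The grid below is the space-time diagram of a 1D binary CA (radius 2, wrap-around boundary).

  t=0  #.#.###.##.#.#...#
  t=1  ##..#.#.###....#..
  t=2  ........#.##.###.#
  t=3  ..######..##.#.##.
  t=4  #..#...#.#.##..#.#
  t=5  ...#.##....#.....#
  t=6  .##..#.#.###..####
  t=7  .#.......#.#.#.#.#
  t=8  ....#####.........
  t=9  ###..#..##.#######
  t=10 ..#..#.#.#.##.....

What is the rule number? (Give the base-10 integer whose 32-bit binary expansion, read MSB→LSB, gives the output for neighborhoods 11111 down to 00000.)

  [31] ##### => .  t=3,i=4
  [30] ####. => .  t=3,i=6
  [29] ###.# => #  t=0,i=6
  [28] ###.. => #  t=1,i=10
  [27] ##.## => .  t=0,i=7
  [26] ##.#. => #  t=0,i=1
  [25] ##..# => .  t=1,i=2
  [24] ##... => #  t=1,i=11
  [23] #.### => #  t=0,i=4
  [22] #.##. => #  t=0,i=8
  [21] #.#.# => .  t=0,i=2
  [20] #.#.. => .  t=0,i=13
  [19] #..## => #  t=1,i=17
  [18] #..#. => .  t=1,i=3
  [17] #...# => #  t=0,i=15
  [16] #.... => .  t=1,i=12
  [15] .#### => #  t=3,i=3
  [14] .###. => .  t=0,i=5
  [13] .##.# => #  t=0,i=0
  [12] .##.. => .  t=1,i=1
  [11] .#.## => .  t=0,i=3
  [10] .#.#. => .  t=0,i=12
  [9] .#..# => .  t=1,i=16
  [8] .#... => .  t=0,i=14
  [7] ..### => .  t=3,i=2
  [6] ..##. => .  t=0,i=17
  [5] ..#.# => .  t=1,i=4
  [4] ..#.. => #  t=1,i=15
  [3] ...## => .  t=0,i=16
  [2] ...#. => #  t=1,i=14
  [1] ....# => #  t=1,i=13
  [0] ..... => #  t=2,i=2
  bits 00110101110010101010000000010111 = 902471703

902471703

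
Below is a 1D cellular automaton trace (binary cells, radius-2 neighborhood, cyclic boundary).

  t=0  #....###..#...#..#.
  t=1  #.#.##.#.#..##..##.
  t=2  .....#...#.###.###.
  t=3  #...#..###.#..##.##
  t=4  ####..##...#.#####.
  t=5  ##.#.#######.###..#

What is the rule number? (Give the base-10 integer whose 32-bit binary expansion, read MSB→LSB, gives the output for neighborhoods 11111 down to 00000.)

2577379564

  #####|#  b31=1 t=4,i=15
  ####.|.  b30=0 t=4,i=2
  ###.#|.  b29=0 t=2,i=13
  ###..|#  b28=1 t=0,i=7
  ##.##|#  b27=1 t=2,i=14
  ##.#.|.  b26=0 t=1,i=6
  ##..#|.  b25=0 t=0,i=8
  ##...|#  b24=1 t=2,i=18
  #.###|#  b23=1 t=2,i=11
  #.##.|.  b22=0 t=1,i=4
  #.#.#|.  b21=0 t=1,i=0
  #.#..|#  b20=1 t=0,i=0
  #..##|#  b19=1 t=1,i=11
  #..#.|#  b18=1 t=0,i=9
  #...#|#  b17=1 t=0,i=12
  #....|#  b16=1 t=0,i=2
  .####|#  b15=1 t=4,i=1
  .###.|.  b14=0 t=0,i=6
  .##.#|#  b13=1 t=1,i=5
  .##..|#  b12=1 t=1,i=13
  .#.##|.  b11=0 t=1,i=3
  .#.#.|.  b10=0 t=0,i=18
  .#..#|.  b9=0 t=0,i=15
  .#...|.  b8=0 t=0,i=1
  ..###|#  b7=1 t=0,i=5
  ..##.|#  b6=1 t=1,i=12
  ..#.#|#  b5=1 t=0,i=17
  ..#..|.  b4=0 t=0,i=10
  ...##|#  b3=1 t=0,i=4
  ...#.|#  b2=1 t=0,i=13
  ....#|.  b1=0 t=0,i=3
  .....|.  b0=0 t=2,i=1
  bits 10011001100111111011000011101100 = 2577379564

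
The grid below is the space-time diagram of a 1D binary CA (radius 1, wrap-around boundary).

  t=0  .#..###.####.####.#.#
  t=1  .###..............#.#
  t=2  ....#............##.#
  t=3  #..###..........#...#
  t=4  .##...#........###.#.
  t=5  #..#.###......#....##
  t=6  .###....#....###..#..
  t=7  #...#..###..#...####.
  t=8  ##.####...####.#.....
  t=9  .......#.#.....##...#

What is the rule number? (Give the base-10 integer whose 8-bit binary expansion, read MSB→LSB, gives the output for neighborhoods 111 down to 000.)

  [7] ### => .  t=0,i=5
  [6] ##. => .  t=0,i=6
  [5] #.# => .  t=0,i=0
  [4] #.. => #  t=0,i=2
  [3] .## => .  t=0,i=4
  [2] .#. => #  t=0,i=1
  [1] ..# => #  t=0,i=3
  [0] ... => .  t=1,i=5
  bits 00010110 = 22

22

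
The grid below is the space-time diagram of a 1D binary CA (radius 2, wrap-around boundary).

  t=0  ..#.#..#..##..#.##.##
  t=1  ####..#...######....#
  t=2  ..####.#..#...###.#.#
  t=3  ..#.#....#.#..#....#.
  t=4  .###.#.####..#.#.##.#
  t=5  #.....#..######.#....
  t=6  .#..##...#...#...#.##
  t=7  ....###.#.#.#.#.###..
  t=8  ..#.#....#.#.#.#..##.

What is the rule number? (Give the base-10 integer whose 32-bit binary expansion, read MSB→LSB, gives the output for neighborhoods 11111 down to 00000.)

1392778726

  [31] ##### => .  t=1,i=1
  [30] ####. => #  t=1,i=2
  [29] ###.# => .  t=2,i=5
  [28] ###.. => #  t=1,i=3
  [27] ##.## => .  t=0,i=18
  [26] ##.#. => .  t=2,i=6
  [25] ##..# => #  t=0,i=0
  [24] ##... => #  t=1,i=16
  [23] #.### => .  t=4,i=1
  [22] #.##. => .  t=0,i=16
  [21] #.#.# => .  t=2,i=18
  [20] #.#.. => .  t=0,i=4
  [19] #..## => .  t=0,i=9
  [18] #..#. => #  t=0,i=1
  [17] #...# => .  t=1,i=8
  [16] #.... => .  t=1,i=17
  [15] .#### => .  t=1,i=0
  [14] .###. => .  t=2,i=15
  [13] .##.# => .  t=0,i=17
  [12] .##.. => #  t=0,i=11
  [11] .#.## => #  t=0,i=15
  [10] .#.#. => #  t=0,i=3
  [9] .#..# => .  t=0,i=5
  [8] .#... => #  t=1,i=7
  [7] ..### => #  t=1,i=10
  [6] ..##. => #  t=0,i=10
  [5] ..#.# => #  t=0,i=2
  [4] ..#.. => .  t=0,i=7
  [3] ...## => .  t=1,i=9
  [2] ...#. => #  t=3,i=1
  [1] ....# => #  t=1,i=18
  [0] ..... => .  t=5,i=3
  bits 01010011000001000001110111100110 = 1392778726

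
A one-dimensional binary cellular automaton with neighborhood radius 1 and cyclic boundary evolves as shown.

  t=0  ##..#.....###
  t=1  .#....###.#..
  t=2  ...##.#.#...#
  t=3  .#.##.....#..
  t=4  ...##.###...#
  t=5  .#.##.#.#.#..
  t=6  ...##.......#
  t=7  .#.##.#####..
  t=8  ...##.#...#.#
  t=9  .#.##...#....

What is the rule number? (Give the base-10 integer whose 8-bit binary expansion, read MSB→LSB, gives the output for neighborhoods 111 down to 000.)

  ### -> .   bit 7 = 0  t=0,i=0
  ##. -> #   bit 6 = 1  t=0,i=1
  #.# -> .   bit 5 = 0  t=1,i=9
  #.. -> .   bit 4 = 0  t=0,i=2
  .## -> #   bit 3 = 1  t=0,i=10
  .#. -> .   bit 2 = 0  t=0,i=4
  ..# -> .   bit 1 = 0  t=0,i=3
  ... -> #   bit 0 = 1  t=0,i=6
  bits 01001001 = 73

73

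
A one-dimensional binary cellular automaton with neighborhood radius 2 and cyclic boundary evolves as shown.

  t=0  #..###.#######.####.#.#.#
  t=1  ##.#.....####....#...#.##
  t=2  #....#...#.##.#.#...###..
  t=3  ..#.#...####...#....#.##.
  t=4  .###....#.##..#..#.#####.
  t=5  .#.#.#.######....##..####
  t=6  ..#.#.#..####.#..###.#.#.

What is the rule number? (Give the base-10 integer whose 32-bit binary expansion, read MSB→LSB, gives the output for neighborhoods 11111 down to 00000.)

3527482596

  ##### -> #   bit 31 = 1  t=0,i=9
  ####. -> #   bit 30 = 1  t=0,i=12
  ###.# -> .   bit 29 = 0  t=0,i=5
  ###.. -> #   bit 28 = 1  t=1,i=12
  ##.## -> .   bit 27 = 0  t=0,i=6
  ##.#. -> .   bit 26 = 0  t=0,i=19
  ##..# -> #   bit 25 = 1  t=0,i=1
  ##... -> .   bit 24 = 0  t=1,i=13
  #.### -> .   bit 23 = 0  t=0,i=7
  #.##. -> #   bit 22 = 1  t=0,i=24
  #.#.# -> .   bit 21 = 0  t=0,i=20
  #.#.. -> .   bit 20 = 0  t=1,i=3
  #..## -> .   bit 19 = 0  t=0,i=2
  #..#. -> .   bit 18 = 0  t=2,i=24
  #...# -> .   bit 17 = 0  t=1,i=19
  #.... -> #   bit 16 = 1  t=1,i=5
  .#### -> .   bit 15 = 0  t=0,i=8
  .###. -> .   bit 14 = 0  t=0,i=4
  .##.# -> .   bit 13 = 0  t=2,i=12
  .##.. -> #   bit 12 = 1  t=0,i=0
  .#.## -> #   bit 11 = 1  t=0,i=23
  .#.#. -> #   bit 10 = 1  t=0,i=21
  .#..# -> .   bit 9 = 0  t=4,i=15
  .#... -> .   bit 8 = 0  t=1,i=4
  ..### -> #   bit 7 = 1  t=0,i=3
  ..##. -> #   bit 6 = 1  t=5,i=17
  ..#.# -> #   bit 5 = 1  t=1,i=21
  ..#.. -> .   bit 4 = 0  t=1,i=17
  ...## -> .   bit 3 = 0  t=1,i=8
  ...#. -> #   bit 2 = 1  t=1,i=16
  ....# -> .   bit 1 = 0  t=1,i=7
  ..... -> .   bit 0 = 0  t=1,i=6
  bits 11010010010000010001110011100100 = 3527482596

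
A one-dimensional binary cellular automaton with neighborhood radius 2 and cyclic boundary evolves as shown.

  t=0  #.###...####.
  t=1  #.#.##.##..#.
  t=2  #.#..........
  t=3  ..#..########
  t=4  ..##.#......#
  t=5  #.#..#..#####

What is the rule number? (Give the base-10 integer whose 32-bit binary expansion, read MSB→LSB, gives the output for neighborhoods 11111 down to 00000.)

833618655

  #####|.  b31=0 t=3,i=7
  ####.|.  b30=0 t=0,i=10
  ###.#|#  b29=1 t=0,i=11
  ###..|#  b28=1 t=0,i=4
  ##.##|.  b27=0 t=1,i=6
  ##.#.|.  b26=0 t=0,i=12
  ##..#|.  b25=0 t=1,i=9
  ##...|#  b24=1 t=0,i=5
  #.###|#  b23=1 t=0,i=2
  #.##.|.  b22=0 t=1,i=4
  #.#.#|#  b21=1 t=0,i=0
  #.#..|#  b20=1 t=2,i=2
  #..##|.  b19=0 t=3,i=4
  #..#.|.  b18=0 t=1,i=10
  #...#|.  b17=0 t=0,i=6
  #....|.  b16=0 t=2,i=4
  .####|.  b15=0 t=0,i=9
  .###.|.  b14=0 t=0,i=3
  .##.#|.  b13=0 t=1,i=5
  .##..|.  b12=0 t=1,i=8
  .#.##|.  b11=0 t=0,i=1
  .#.#.|.  b10=0 t=1,i=1
  .#..#|#  b9=1 t=3,i=3
  .#...|.  b8=0 t=2,i=3
  ..###|#  b7=1 t=0,i=8
  ..##.|#  b6=1 t=4,i=2
  ..#.#|.  b5=0 t=1,i=11
  ..#..|#  b4=1 t=3,i=2
  ...##|#  b3=1 t=0,i=7
  ...#.|#  b2=1 t=2,i=12
  ....#|#  b1=1 t=2,i=11
  .....|#  b0=1 t=2,i=5
  bits 00110001101100000000001011011111 = 833618655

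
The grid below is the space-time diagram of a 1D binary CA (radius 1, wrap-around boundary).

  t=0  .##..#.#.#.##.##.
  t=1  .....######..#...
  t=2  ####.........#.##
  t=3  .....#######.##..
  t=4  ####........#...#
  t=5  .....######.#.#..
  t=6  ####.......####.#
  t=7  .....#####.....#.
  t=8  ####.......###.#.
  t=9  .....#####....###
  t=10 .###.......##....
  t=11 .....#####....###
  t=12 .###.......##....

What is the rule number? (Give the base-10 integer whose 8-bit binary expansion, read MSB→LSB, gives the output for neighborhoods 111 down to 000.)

  ### -> .   bit 7 = 0  t=1,i=6
  ##. -> .   bit 6 = 0  t=0,i=2
  #.# -> #   bit 5 = 1  t=0,i=6
  #.. -> .   bit 4 = 0  t=0,i=3
  .## -> .   bit 3 = 0  t=0,i=1
  .#. -> #   bit 2 = 1  t=0,i=5
  ..# -> .   bit 1 = 0  t=0,i=0
  ... -> #   bit 0 = 1  t=1,i=0
  bits 00100101 = 37

37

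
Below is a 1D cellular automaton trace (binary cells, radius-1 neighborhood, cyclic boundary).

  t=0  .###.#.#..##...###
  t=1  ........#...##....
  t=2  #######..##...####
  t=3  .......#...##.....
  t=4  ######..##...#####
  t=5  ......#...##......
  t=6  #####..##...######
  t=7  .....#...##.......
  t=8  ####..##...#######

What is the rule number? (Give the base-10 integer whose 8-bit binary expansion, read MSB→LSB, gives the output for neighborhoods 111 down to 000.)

  ###|.  b7=0 t=0,i=2
  ##.|.  b6=0 t=0,i=3
  #.#|.  b5=0 t=0,i=0
  #..|#  b4=1 t=0,i=8
  .##|.  b3=0 t=0,i=1
  .#.|.  b2=0 t=0,i=5
  ..#|.  b1=0 t=0,i=9
  ...|#  b0=1 t=0,i=13
  bits 00010001 = 17

17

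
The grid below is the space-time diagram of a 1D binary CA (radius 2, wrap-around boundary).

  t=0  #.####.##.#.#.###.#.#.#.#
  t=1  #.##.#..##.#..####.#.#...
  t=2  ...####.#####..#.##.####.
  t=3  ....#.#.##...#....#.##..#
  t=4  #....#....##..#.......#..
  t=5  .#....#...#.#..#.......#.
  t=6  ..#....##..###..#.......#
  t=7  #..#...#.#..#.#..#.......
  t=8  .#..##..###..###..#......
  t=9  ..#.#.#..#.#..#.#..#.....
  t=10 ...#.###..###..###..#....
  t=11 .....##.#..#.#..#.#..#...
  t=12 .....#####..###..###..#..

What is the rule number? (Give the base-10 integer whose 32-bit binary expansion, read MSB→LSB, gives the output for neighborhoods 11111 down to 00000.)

663938880

  [31] ##### => .  t=2,i=10
  [30] ####. => .  t=0,i=4
  [29] ###.# => #  t=0,i=5
  [28] ###.. => .  t=2,i=12
  [27] ##.## => .  t=0,i=1
  [26] ##.#. => #  t=0,i=9
  [25] ##..# => #  t=2,i=13
  [24] ##... => #  t=2,i=24
  [23] #.### => #  t=0,i=2
  [22] #.##. => .  t=0,i=7
  [21] #.#.# => .  t=0,i=10
  [20] #.#.. => #  t=1,i=5
  [19] #..## => .  t=1,i=7
  [18] #..#. => .  t=2,i=14
  [17] #...# => #  t=1,i=23
  [16] #.... => .  t=2,i=0
  [15] .#### => #  t=0,i=3
  [14] .###. => #  t=0,i=15
  [13] .##.# => #  t=0,i=0
  [12] .##.. => .  t=3,i=9
  [11] .#.## => .  t=0,i=13
  [10] .#.#. => #  t=0,i=11
  [9] .#..# => #  t=1,i=6
  [8] .#... => #  t=1,i=22
  [7] ..### => .  t=1,i=14
  [6] ..##. => #  t=1,i=8
  [5] ..#.# => .  t=1,i=0
  [4] ..#.. => .  t=3,i=13
  [3] ...## => .  t=2,i=2
  [2] ...#. => .  t=1,i=24
  [1] ....# => .  t=2,i=1
  [0] ..... => .  t=4,i=17
  bits 00100111100100101110011101000000 = 663938880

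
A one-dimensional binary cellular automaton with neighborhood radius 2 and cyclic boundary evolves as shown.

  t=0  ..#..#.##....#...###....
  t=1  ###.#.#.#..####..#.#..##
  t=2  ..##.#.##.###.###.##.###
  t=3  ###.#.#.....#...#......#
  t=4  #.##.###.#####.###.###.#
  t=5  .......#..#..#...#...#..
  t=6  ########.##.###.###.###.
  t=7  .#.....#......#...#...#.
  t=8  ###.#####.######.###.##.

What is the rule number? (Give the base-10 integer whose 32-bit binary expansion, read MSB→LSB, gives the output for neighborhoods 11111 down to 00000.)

  [31] ##### => .  t=1,i=0
  [30] ####. => .  t=1,i=1
  [29] ###.# => #  t=1,i=2
  [28] ###.. => #  t=0,i=19
  [27] ##.## => .  t=2,i=9
  [26] ##.#. => #  t=1,i=3
  [25] ##..# => #  t=1,i=15
  [24] ##... => .  t=0,i=9
  [23] #.### => .  t=2,i=10
  [22] #.##. => .  t=0,i=7
  [21] #.#.# => .  t=1,i=4
  [20] #.#.. => #  t=1,i=8
  [19] #..## => #  t=1,i=10
  [18] #..#. => #  t=0,i=4
  [17] #...# => .  t=0,i=15
  [16] #.... => .  t=0,i=10
  [15] .#### => #  t=1,i=12
  [14] .###. => .  t=0,i=18
  [13] .##.# => .  t=2,i=3
  [12] .##.. => #  t=0,i=8
  [11] .#.## => #  t=0,i=6
  [10] .#.#. => #  t=1,i=5
  [9] .#..# => .  t=0,i=3
  [8] .#... => #  t=0,i=14
  [7] ..### => #  t=0,i=17
  [6] ..##. => #  t=2,i=2
  [5] ..#.# => .  t=0,i=5
  [4] ..#.. => #  t=0,i=2
  [3] ...## => .  t=0,i=16
  [2] ...#. => #  t=0,i=1
  [1] ....# => #  t=0,i=0
  [0] ..... => #  t=0,i=22
  bits 00110110000111001001110111010111 = 907845079

907845079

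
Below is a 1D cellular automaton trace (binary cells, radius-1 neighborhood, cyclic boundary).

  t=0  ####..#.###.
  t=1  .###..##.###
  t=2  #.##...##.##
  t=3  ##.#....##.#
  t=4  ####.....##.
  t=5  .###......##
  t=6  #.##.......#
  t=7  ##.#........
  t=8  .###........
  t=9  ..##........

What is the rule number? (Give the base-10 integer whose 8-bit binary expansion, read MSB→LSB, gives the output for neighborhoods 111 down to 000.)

228

  ### -> #   bit 7 = 1  t=0,i=1
  ##. -> #   bit 6 = 1  t=0,i=3
  #.# -> #   bit 5 = 1  t=0,i=7
  #.. -> .   bit 4 = 0  t=0,i=4
  .## -> .   bit 3 = 0  t=0,i=0
  .#. -> #   bit 2 = 1  t=0,i=6
  ..# -> .   bit 1 = 0  t=0,i=5
  ... -> .   bit 0 = 0  t=2,i=5
  bits 11100100 = 228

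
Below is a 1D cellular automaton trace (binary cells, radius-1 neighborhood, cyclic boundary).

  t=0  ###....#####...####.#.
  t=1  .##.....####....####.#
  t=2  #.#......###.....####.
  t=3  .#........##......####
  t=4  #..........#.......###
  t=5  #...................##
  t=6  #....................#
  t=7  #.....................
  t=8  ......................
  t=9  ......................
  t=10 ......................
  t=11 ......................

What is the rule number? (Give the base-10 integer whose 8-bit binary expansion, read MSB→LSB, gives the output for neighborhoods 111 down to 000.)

  ###|#  b7=1 t=0,i=1
  ##.|#  b6=1 t=0,i=2
  #.#|#  b5=1 t=0,i=19
  #..|.  b4=0 t=0,i=3
  .##|.  b3=0 t=0,i=0
  .#.|.  b2=0 t=0,i=20
  ..#|.  b1=0 t=0,i=6
  ...|.  b0=0 t=0,i=4
  bits 11100000 = 224

224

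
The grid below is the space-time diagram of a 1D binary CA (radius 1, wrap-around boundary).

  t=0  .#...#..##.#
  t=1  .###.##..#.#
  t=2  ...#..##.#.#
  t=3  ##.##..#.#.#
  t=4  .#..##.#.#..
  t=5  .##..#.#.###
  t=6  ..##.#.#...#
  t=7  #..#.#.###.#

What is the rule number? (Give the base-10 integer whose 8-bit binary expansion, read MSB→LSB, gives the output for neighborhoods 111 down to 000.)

  [7] ### => .  t=1,i=2
  [6] ##. => #  t=0,i=9
  [5] #.# => .  t=0,i=0
  [4] #.. => #  t=0,i=2
  [3] .## => .  t=0,i=8
  [2] .#. => #  t=0,i=1
  [1] ..# => .  t=0,i=4
  [0] ... => #  t=0,i=3
  bits 01010101 = 85

85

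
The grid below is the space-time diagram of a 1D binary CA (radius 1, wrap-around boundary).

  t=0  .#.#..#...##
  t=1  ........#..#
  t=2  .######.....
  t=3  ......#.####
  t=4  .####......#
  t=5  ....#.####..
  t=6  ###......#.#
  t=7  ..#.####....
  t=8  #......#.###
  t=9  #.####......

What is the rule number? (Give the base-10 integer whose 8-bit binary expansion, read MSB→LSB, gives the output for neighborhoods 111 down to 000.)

65

  [7] ### => .  t=2,i=2
  [6] ##. => #  t=0,i=11
  [5] #.# => .  t=0,i=0
  [4] #.. => .  t=0,i=4
  [3] .## => .  t=0,i=10
  [2] .#. => .  t=0,i=1
  [1] ..# => .  t=0,i=5
  [0] ... => #  t=0,i=8
  bits 01000001 = 65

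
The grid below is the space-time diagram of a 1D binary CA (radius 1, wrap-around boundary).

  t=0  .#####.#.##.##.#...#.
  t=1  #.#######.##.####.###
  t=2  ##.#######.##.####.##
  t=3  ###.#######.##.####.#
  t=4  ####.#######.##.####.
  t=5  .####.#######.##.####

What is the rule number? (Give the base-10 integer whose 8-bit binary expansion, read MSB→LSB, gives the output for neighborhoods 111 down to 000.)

246

  nb ###: next=#  (t=0,i=2, bit7=1)
  nb ##.: next=#  (t=0,i=5, bit6=1)
  nb #.#: next=#  (t=0,i=6, bit5=1)
  nb #..: next=#  (t=0,i=16, bit4=1)
  nb .##: next=.  (t=0,i=1, bit3=0)
  nb .#.: next=#  (t=0,i=7, bit2=1)
  nb ..#: next=#  (t=0,i=0, bit1=1)
  nb ...: next=.  (t=0,i=17, bit0=0)
  bits 11110110 = 246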